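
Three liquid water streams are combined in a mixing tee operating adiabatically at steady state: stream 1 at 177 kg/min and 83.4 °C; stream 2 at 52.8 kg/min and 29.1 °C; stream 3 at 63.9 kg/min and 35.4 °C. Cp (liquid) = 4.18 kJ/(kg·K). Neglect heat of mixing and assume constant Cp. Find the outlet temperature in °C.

T_out = 63.2 °C

Energy balance with Q = 0: Σ ṁᵢCp,ᵢ(T_out − Tᵢ) = 0
T_out = Σ ṁᵢCp,ᵢTᵢ / Σ ṁᵢCp,ᵢ
      = 77582 / 1227.7 = 63.195 °C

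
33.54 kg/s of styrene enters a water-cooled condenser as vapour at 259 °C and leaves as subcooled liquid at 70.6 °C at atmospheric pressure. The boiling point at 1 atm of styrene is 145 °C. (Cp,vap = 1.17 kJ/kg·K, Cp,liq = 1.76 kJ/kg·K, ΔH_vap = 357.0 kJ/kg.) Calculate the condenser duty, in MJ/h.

vapour 259→145 °C: -133.38 kJ/kg
condensation at 145 °C: -357 kJ/kg
liquid 145→70.6 °C: -130.94 kJ/kg
Δh = -133.38 + -357 + -130.94 = -621.32 kJ/kg
Q = ṁ·Δh = 33.54 kg/s × -621.32 kJ/kg = -20839 kJ/s
|Q| = 20839 kW = 75021 MJ/h

Q_c = 75000 MJ/h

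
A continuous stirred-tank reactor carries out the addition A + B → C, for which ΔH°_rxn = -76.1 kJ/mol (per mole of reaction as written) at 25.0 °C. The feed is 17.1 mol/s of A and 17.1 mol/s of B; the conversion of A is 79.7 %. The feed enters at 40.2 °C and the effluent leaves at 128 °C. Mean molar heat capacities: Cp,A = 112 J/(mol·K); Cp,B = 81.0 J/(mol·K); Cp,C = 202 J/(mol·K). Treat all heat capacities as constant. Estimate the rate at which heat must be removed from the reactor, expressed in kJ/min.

Q_out = 44100 kJ/min

Extent of reaction ξ = 0.797 × 17.1 = 13.629 mol/s
Reaction term: ξ·ΔH°_rxn = 13.629 × -76.1 = -1037.1 kJ/s
Sensible, feed 40.2→25 °C: -50.165 kJ/s
Outlet flows (mol/s): A 3.4713, B 3.4713, C 13.629
Sensible, products 25→128 °C: 352.56 kJ/s
Q = ΔH = -734.74 kJ/s = -734.74 kW
Heat removed = 44085 kJ/min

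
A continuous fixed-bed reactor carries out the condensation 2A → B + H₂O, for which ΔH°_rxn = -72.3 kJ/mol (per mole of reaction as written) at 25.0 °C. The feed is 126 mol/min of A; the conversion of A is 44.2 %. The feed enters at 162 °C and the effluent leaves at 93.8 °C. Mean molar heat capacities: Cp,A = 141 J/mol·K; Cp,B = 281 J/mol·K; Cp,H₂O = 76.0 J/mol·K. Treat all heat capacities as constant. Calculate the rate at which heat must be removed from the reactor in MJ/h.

Q_out = 185 MJ/h

Extent of reaction ξ = 0.442 × 126 / 2 = 27.846 mol/min
Reaction term: ξ·ΔH°_rxn = 27.846 × -72.3 = -2013.3 kJ/min
Sensible, feed 162→25 °C: -2433.9 kJ/min
Outlet flows (mol/min): A 70.308, B 27.846, H₂O 27.846
Sensible, products 25→93.8 °C: 1366 kJ/min
Q = ΔH = -3081.2 kJ/min = -51.354 kW
Heat removed = 184.87 MJ/h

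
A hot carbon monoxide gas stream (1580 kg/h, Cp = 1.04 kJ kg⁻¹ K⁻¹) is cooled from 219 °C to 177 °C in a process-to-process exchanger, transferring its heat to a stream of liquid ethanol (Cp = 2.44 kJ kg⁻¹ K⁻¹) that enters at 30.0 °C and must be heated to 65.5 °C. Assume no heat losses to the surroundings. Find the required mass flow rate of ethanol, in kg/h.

ṁ_c = 797 kg/h

Heat released by hot stream: Q = 1580 × 1.04 × (219 − 177) = 69014 kJ/h
Energy balance on cold side (adiabatic exchanger): Q = ṁ_c·Cp_c·(T_c,out − T_c,in)
ṁ_c = 69014 / [2.44 × (65.5 − 30.0)] = 796.75 kg/h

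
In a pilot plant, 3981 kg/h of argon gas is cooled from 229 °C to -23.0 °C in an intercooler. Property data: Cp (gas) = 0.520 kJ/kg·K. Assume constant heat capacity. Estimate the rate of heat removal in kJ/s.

Q = ṁ·Cp·ΔT = 3981 × 0.520 × (-23.0 − 229) = -521670 kJ/h
Converting: 521670 / 3600 s = 144.91 kW

Q_c = 145 kJ/s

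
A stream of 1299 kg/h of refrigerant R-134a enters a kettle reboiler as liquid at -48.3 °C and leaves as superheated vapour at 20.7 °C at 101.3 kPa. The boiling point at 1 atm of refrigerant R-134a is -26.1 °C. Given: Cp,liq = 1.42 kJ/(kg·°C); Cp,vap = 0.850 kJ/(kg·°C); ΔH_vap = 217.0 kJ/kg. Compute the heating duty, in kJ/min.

Q = 6240 kJ/min

liquid -48.3→-26.1 °C: 31.524 kJ/kg
vaporisation at -26.1 °C: 217 kJ/kg
vapour -26.1→20.7 °C: 39.78 kJ/kg
Δh = 31.524 + 217 + 39.78 = 288.3 kJ/kg
Q = ṁ·Δh = 1299 kg/h × 288.3 kJ/kg = 374510 kJ/h
|Q| = 104.03 kW = 6241.8 kJ/min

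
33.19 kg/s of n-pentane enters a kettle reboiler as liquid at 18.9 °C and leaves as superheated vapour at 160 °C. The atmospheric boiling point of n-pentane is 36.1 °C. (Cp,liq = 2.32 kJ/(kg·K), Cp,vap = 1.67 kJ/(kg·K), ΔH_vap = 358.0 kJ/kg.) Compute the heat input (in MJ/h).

liquid 18.9→36.1 °C: 39.904 kJ/kg
vaporisation at 36.1 °C: 358 kJ/kg
vapour 36.1→160 °C: 206.91 kJ/kg
Δh = 39.904 + 358 + 206.91 = 604.82 kJ/kg
Q = ṁ·Δh = 33.19 kg/s × 604.82 kJ/kg = 20074 kJ/s
|Q| = 20074 kW = 72266 MJ/h

Q = 72300 MJ/h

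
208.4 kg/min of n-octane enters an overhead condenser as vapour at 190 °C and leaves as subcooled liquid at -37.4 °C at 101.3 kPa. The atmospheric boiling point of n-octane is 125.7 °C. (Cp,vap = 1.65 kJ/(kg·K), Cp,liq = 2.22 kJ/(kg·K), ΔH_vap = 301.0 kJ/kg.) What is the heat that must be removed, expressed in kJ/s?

Q_c = 2670 kJ/s

vapour 190→125.7 °C: -106.09 kJ/kg
condensation at 125.7 °C: -301 kJ/kg
liquid 125.7→-37.4 °C: -362.08 kJ/kg
Δh = -106.09 + -301 + -362.08 = -769.18 kJ/kg
Q = ṁ·Δh = 208.4 kg/min × -769.18 kJ/kg = -160300 kJ/min
|Q| = 2671.6 kW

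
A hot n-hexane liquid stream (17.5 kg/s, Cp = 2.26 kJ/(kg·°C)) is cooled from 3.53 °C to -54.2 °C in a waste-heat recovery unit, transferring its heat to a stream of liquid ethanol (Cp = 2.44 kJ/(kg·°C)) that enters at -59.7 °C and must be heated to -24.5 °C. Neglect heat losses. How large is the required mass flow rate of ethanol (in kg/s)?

ṁ_c = 26.6 kg/s

Heat released by hot stream: Q = 17.5 × 2.26 × (3.53 − -54.2) = 2283.2 kJ/s
Energy balance on cold side (adiabatic exchanger): Q = ṁ_c·Cp_c·(T_c,out − T_c,in)
ṁ_c = 2283.2 / [2.44 × (-24.5 − -59.7)] = 26.584 kg/s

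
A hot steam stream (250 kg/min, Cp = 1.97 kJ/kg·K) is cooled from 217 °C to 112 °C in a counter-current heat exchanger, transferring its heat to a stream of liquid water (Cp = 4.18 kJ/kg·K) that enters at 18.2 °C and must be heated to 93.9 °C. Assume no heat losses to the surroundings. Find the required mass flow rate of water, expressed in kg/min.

ṁ_c = 163 kg/min

Heat released by hot stream: Q = 250 × 1.97 × (217 − 112) = 51712 kJ/min
Energy balance on cold side (adiabatic exchanger): Q = ṁ_c·Cp_c·(T_c,out − T_c,in)
ṁ_c = 51712 / [4.18 × (93.9 − 18.2)] = 163.43 kg/min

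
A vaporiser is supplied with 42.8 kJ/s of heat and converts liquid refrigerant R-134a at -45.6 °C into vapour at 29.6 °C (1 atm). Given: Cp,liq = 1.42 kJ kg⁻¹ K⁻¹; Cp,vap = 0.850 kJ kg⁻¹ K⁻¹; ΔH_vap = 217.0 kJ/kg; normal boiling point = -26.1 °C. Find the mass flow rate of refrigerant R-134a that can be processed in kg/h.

Δh = 1.42×(-26.1−-45.6) + 217.0 + 0.850×(29.6−-26.1) = 292.03 kJ/kg
Q = 42.8 kJ/s = 42.8 kJ/s = 154080 kJ/h
ṁ = Q/Δh = 154080 / 292.03 = 527.61 kg/h

ṁ = 528 kg/h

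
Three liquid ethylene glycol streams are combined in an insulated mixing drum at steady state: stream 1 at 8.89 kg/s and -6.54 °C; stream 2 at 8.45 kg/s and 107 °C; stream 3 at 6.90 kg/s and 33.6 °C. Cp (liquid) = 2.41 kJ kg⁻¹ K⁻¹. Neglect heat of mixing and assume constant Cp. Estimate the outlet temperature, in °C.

T_out = 44.5 °C

Adiabatic, steady state ⇒ Σ ṁᵢCp,ᵢ(T_out − Tᵢ) = 0
T_out = Σ ṁᵢCp,ᵢTᵢ / Σ ṁᵢCp,ᵢ
      = 2597.6 / 58.418 = 44.466 °C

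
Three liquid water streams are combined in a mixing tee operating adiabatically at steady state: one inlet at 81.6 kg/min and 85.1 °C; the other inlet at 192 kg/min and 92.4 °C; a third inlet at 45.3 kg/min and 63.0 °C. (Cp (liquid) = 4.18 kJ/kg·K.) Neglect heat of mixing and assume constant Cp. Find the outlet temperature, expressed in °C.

T_out = 86.4 °C

No heat crosses the boundary, so H_out = H_in.
Σ ṁᵢCp,ᵢTᵢ = 81.6×4.18×85.1 + 192×4.18×92.4 + 45.3×4.18×63.0 = 115110
Σ ṁᵢCp,ᵢ = 81.6×4.18 + 192×4.18 + 45.3×4.18 = 1333
T_out = 115110 / 1333 = 86.356 °C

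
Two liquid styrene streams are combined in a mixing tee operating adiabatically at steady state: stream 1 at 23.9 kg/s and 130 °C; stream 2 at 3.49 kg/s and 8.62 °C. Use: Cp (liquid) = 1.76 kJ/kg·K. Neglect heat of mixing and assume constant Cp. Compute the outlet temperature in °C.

T_out = 115 °C

No heat crosses the boundary, so H_out = H_in.
T_out = Σ ṁᵢCp,ᵢTᵢ / Σ ṁᵢCp,ᵢ
      = 5521.3 / 48.206 = 114.53 °C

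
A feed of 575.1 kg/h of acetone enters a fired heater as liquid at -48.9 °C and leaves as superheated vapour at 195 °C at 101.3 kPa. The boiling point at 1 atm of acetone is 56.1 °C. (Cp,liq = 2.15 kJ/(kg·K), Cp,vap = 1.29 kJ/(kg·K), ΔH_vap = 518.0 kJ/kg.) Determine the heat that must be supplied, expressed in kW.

Q = 147 kW

liquid -48.9→56.1 °C: 225.75 kJ/kg
vaporisation at 56.1 °C: 518 kJ/kg
vapour 56.1→195 °C: 179.18 kJ/kg
Δh = 225.75 + 518 + 179.18 = 922.93 kJ/kg
Q = ṁ·Δh = 575.1 kg/h × 922.93 kJ/kg = 530780 kJ/h
|Q| = 147.44 kW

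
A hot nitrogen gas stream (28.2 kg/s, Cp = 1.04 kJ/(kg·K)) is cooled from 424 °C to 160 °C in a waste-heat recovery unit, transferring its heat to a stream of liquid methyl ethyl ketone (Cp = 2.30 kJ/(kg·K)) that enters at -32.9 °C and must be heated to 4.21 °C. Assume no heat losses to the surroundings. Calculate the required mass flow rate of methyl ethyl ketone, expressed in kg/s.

ṁ_c = 90.7 kg/s

Heat released by hot stream: Q = 28.2 × 1.04 × (424 − 160) = 7742.6 kJ/s
Energy balance on cold side (adiabatic exchanger): Q = ṁ_c·Cp_c·(T_c,out − T_c,in)
ṁ_c = 7742.6 / [2.30 × (4.21 − -32.9)] = 90.713 kg/s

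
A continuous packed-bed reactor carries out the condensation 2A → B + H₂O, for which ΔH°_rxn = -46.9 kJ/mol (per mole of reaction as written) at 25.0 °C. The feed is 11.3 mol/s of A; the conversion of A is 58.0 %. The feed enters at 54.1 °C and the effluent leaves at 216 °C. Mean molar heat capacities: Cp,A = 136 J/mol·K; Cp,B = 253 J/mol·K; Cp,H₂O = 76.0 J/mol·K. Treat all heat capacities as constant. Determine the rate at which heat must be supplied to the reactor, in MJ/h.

Q_in = 471 MJ/h

Extent of reaction ξ = 0.580 × 11.3 / 2 = 3.277 mol/s
Reaction term: ξ·ΔH°_rxn = 3.277 × -46.9 = -153.69 kJ/s
Sensible, feed 54.1→25 °C: -44.721 kJ/s
Outlet flows (mol/s): A 4.746, B 3.277, H₂O 3.277
Sensible, products 25→216 °C: 329.21 kJ/s
Q = ΔH = 130.79 kJ/s = 130.79 kW
Heat supplied = 470.86 MJ/h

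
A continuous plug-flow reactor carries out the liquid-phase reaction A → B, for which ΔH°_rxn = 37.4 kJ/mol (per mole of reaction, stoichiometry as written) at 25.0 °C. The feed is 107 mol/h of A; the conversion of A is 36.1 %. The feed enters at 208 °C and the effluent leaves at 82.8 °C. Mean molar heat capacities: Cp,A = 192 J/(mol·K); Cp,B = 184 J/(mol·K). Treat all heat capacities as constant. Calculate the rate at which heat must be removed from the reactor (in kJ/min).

Q_out = 19.1 kJ/min

Extent of reaction ξ = 0.361 × 107 = 38.627 mol/h
Reaction term: ξ·ΔH°_rxn = 38.627 × 37.4 = 1444.6 kJ/h
Sensible, feed 208→25 °C: -3759.6 kJ/h
Outlet flows (mol/h): A 68.373, B 38.627
Sensible, products 25→82.8 °C: 1169.6 kJ/h
Q = ΔH = -1145.3 kJ/h = -0.31814 kW
Heat removed = 19.089 kJ/min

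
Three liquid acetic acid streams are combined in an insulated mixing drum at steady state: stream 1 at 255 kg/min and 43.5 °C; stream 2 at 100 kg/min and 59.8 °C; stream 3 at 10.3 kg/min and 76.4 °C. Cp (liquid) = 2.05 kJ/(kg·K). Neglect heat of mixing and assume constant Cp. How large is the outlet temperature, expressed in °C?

T_out = 48.9 °C

Energy balance with Q = 0: Σ ṁᵢCp,ᵢ(T_out − Tᵢ) = 0
Σ ṁᵢCp,ᵢTᵢ = 255×2.05×43.5 + 100×2.05×59.8 + 10.3×2.05×76.4 = 36612
Σ ṁᵢCp,ᵢ = 255×2.05 + 100×2.05 + 10.3×2.05 = 748.87
T_out = 36612 / 748.87 = 48.89 °C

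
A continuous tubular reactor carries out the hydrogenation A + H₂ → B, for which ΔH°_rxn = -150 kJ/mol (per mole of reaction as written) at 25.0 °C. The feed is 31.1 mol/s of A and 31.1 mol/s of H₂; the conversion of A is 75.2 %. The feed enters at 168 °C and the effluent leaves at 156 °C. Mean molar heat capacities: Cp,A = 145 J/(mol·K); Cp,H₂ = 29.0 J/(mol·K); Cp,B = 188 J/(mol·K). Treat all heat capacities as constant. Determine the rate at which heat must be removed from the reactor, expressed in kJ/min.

Extent of reaction ξ = 0.752 × 31.1 = 23.387 mol/s
Reaction term: ξ·ΔH°_rxn = 23.387 × -150 = -3508.1 kJ/s
Sensible, feed 168→25 °C: -773.83 kJ/s
Outlet flows (mol/s): A 7.7128, H₂ 7.7128, B 23.387
Sensible, products 25→156 °C: 751.79 kJ/s
Q = ΔH = -3530.1 kJ/s = -3530.1 kW
Heat removed = 211810 kJ/min

Q_out = 212000 kJ/min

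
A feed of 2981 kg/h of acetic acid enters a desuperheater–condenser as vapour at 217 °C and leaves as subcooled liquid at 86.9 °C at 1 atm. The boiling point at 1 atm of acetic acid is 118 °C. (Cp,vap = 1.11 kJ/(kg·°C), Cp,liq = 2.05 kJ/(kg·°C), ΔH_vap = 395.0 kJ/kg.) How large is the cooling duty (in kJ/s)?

Q_c = 471 kJ/s

vapour 217→118 °C: -109.89 kJ/kg
condensation at 118 °C: -395 kJ/kg
liquid 118→86.9 °C: -63.755 kJ/kg
Δh = -109.89 + -395 + -63.755 = -568.64 kJ/kg
Q = ṁ·Δh = 2981 kg/h × -568.64 kJ/kg = -1.6951e+06 kJ/h
|Q| = 470.87 kW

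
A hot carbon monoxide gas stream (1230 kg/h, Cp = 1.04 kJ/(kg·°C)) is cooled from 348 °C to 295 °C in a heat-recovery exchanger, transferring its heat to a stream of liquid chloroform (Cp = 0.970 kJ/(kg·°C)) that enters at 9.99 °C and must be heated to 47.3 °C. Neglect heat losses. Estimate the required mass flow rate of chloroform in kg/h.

ṁ_c = 1870 kg/h

Heat released by hot stream: Q = 1230 × 1.04 × (348 − 295) = 67798 kJ/h
Energy balance on cold side (adiabatic exchanger): Q = ṁ_c·Cp_c·(T_c,out − T_c,in)
ṁ_c = 67798 / [0.970 × (47.3 − 9.99)] = 1873.3 kg/h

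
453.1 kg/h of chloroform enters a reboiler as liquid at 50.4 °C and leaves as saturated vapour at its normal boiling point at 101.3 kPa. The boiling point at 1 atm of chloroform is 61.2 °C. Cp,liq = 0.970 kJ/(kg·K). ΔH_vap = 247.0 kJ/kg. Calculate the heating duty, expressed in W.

Q = 32400 W

liquid 50.4→61.2 °C: 10.476 kJ/kg
vaporisation at 61.2 °C: 247 kJ/kg
Δh = 10.476 + 247 = 257.48 kJ/kg
Q = ṁ·Δh = 453.1 kg/h × 257.48 kJ/kg = 116660 kJ/h
|Q| = 32.406 kW = 32406 W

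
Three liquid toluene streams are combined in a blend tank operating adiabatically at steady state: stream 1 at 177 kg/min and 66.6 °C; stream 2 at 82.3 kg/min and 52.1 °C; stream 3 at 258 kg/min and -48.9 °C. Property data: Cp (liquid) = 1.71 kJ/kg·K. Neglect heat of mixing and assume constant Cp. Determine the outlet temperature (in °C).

T_out = 6.69 °C

Adiabatic, steady state ⇒ Σ ṁᵢCp,ᵢ(T_out − Tᵢ) = 0
Σ ṁᵢCp,ᵢTᵢ = 177×1.71×66.6 + 82.3×1.71×52.1 + 258×1.71×-48.9 = 5916.3
Σ ṁᵢCp,ᵢ = 177×1.71 + 82.3×1.71 + 258×1.71 = 884.58
T_out = 5916.3 / 884.58 = 6.6882 °C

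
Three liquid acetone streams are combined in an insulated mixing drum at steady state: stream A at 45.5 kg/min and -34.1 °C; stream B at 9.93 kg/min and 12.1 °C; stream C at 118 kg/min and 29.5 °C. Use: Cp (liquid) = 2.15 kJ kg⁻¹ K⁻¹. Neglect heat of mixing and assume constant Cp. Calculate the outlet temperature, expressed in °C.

T_out = 11.8 °C

Energy balance with Q = 0: Σ ṁᵢCp,ᵢ(T_out − Tᵢ) = 0
T_out = Σ ṁᵢCp,ᵢTᵢ / Σ ṁᵢCp,ᵢ
      = 4406.6 / 372.87 = 11.818 °C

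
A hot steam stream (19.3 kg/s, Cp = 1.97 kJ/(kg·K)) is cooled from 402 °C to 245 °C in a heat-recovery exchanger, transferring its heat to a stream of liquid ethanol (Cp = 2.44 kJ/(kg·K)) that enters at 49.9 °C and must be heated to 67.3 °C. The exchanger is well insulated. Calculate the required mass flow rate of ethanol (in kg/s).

Heat released by hot stream: Q = 19.3 × 1.97 × (402 − 245) = 5969.3 kJ/s
Energy balance on cold side (adiabatic exchanger): Q = ṁ_c·Cp_c·(T_c,out − T_c,in)
ṁ_c = 5969.3 / [2.44 × (67.3 − 49.9)] = 140.6 kg/s

ṁ_c = 141 kg/s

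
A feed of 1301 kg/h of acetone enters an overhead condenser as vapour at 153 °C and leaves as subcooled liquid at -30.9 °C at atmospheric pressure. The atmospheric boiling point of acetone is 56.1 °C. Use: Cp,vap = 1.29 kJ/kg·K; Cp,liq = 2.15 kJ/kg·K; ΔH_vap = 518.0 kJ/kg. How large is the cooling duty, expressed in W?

vapour 153→56.1 °C: -125 kJ/kg
condensation at 56.1 °C: -518 kJ/kg
liquid 56.1→-30.9 °C: -187.05 kJ/kg
Δh = -125 + -518 + -187.05 = -830.05 kJ/kg
Q = ṁ·Δh = 1301 kg/h × -830.05 kJ/kg = -1.0799e+06 kJ/h
|Q| = 299.97 kW = 299970 W

Q_c = 300000 W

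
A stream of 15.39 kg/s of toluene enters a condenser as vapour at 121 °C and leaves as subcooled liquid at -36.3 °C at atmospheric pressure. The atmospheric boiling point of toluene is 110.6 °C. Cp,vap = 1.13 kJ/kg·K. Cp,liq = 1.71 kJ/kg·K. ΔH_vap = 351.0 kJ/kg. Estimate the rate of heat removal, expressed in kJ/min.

vapour 121→110.6 °C: -11.752 kJ/kg
condensation at 110.6 °C: -351 kJ/kg
liquid 110.6→-36.3 °C: -251.2 kJ/kg
Δh = -11.752 + -351 + -251.2 = -613.95 kJ/kg
Q = ṁ·Δh = 15.39 kg/s × -613.95 kJ/kg = -9448.7 kJ/s
|Q| = 9448.7 kW = 566920 kJ/min

Q_c = 567000 kJ/min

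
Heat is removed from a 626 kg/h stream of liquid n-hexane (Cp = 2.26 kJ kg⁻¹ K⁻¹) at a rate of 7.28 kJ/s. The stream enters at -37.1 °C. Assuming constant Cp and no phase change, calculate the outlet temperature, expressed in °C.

T_out = -55.6 °C

Q = 7.28 kJ/s = 26208 kJ/h
ΔT = Q/(ṁ·Cp) = 26208/(626×2.26) = 18.525 K
T_out = -37.1 − 18.525 = -55.625 °C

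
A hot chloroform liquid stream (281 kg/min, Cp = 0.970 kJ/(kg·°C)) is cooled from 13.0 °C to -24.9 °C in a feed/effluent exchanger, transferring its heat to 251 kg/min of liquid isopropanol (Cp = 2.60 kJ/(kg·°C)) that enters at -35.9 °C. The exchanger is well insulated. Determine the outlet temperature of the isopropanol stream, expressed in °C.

T_c,out = -20.1 °C

Heat released by hot stream: Q = 281 × 0.970 × (13.0 − -24.9) = 10330 kJ/min
Energy balance on cold side (adiabatic exchanger): Q = ṁ_c·Cp_c·(T_c,out − T_c,in)
T_c,out = -35.9 + 10330/(251 × 2.60) = -20.07 °C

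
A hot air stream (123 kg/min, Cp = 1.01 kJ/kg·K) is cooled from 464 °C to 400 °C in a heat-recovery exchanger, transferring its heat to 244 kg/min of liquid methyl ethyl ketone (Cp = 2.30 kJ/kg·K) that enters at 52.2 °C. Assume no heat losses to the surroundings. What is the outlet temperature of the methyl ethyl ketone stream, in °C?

Heat released by hot stream: Q = 123 × 1.01 × (464 − 400) = 7950.7 kJ/min
Energy balance on cold side (adiabatic exchanger): Q = ṁ_c·Cp_c·(T_c,out − T_c,in)
T_c,out = 52.2 + 7950.7/(244 × 2.30) = 66.367 °C

T_c,out = 66.4 °C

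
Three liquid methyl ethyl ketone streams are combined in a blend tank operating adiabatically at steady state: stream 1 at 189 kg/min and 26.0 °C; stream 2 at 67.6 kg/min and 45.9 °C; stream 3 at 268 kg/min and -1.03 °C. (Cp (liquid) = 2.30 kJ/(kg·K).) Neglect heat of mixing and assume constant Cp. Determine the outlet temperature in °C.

No heat crosses the boundary, so H_out = H_in.
Σ ṁᵢCp,ᵢTᵢ = 189×2.30×26.0 + 67.6×2.30×45.9 + 268×2.30×-1.03 = 17804
Σ ṁᵢCp,ᵢ = 189×2.30 + 67.6×2.30 + 268×2.30 = 1206.6
T_out = 17804 / 1206.6 = 14.756 °C

T_out = 14.8 °C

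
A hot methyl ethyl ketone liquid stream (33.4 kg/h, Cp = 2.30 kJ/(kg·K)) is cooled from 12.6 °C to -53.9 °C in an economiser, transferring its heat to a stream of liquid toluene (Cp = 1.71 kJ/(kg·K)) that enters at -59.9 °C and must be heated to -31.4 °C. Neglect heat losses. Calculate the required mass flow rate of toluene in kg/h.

ṁ_c = 105 kg/h

Heat released by hot stream: Q = 33.4 × 2.30 × (12.6 − -53.9) = 5108.5 kJ/h
Energy balance on cold side (adiabatic exchanger): Q = ṁ_c·Cp_c·(T_c,out − T_c,in)
ṁ_c = 5108.5 / [1.71 × (-31.4 − -59.9)] = 104.82 kg/h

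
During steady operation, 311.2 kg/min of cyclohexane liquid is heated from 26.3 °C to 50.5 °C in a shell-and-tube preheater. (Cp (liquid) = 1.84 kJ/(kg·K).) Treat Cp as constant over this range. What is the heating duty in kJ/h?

Q = 831000 kJ/h

Q = ṁ·Cp·ΔT = 311.2 × 1.84 × (50.5 − 26.3) = 13857 kJ/min
Converting: 13857 / 60 s = 230.95 kW
Heating duty = 831430 kJ/h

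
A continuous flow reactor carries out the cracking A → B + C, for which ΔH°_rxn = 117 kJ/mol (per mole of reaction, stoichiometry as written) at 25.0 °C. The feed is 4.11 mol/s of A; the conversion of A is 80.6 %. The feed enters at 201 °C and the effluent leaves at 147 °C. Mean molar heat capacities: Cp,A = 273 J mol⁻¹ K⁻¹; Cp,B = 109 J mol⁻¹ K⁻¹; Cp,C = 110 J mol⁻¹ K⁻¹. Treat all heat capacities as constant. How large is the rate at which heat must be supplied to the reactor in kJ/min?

Q_in = 18300 kJ/min

Extent of reaction ξ = 0.806 × 4.11 = 3.3127 mol/s
Reaction term: ξ·ΔH°_rxn = 3.3127 × 117 = 387.58 kJ/s
Sensible, feed 201→25 °C: -197.48 kJ/s
Outlet flows (mol/s): A 0.79734, B 3.3127, C 3.3127
Sensible, products 25→147 °C: 115.06 kJ/s
Q = ΔH = 305.17 kJ/s = 305.17 kW
Heat supplied = 18310 kJ/min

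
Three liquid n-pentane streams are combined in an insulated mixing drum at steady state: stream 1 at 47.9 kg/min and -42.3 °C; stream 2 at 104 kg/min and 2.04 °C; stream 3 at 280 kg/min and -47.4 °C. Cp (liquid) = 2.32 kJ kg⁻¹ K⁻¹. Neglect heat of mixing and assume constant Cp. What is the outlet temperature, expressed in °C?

Adiabatic, steady state ⇒ Σ ṁᵢCp,ᵢ(T_out − Tᵢ) = 0
T_out = Σ ṁᵢCp,ᵢTᵢ / Σ ṁᵢCp,ᵢ
      = -35000 / 1002 = -34.929 °C

T_out = -34.9 °C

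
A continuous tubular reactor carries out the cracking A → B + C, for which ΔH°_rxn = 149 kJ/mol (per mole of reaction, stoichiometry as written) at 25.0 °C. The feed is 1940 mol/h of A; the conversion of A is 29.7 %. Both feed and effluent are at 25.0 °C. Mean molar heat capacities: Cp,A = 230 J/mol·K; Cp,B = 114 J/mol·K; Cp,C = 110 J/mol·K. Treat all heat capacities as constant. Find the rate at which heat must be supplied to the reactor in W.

Q_in = 23800 W

Extent of reaction ξ = 0.297 × 1940 = 576.18 mol/h
Reaction term: ξ·ΔH°_rxn = 576.18 × 149 = 85851 kJ/h
Q = ΔH = 85851 kJ/h = 23.847 kW
Heat supplied = 23847 W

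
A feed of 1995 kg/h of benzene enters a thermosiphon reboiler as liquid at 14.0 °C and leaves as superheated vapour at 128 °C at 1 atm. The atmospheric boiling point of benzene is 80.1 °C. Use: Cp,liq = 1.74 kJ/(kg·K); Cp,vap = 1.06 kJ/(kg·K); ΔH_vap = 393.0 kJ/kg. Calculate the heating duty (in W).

liquid 14.0→80.1 °C: 115.01 kJ/kg
vaporisation at 80.1 °C: 393 kJ/kg
vapour 80.1→128 °C: 50.774 kJ/kg
Δh = 115.01 + 393 + 50.774 = 558.79 kJ/kg
Q = ṁ·Δh = 1995 kg/h × 558.79 kJ/kg = 1.1148e+06 kJ/h
|Q| = 309.66 kW = 309660 W

Q = 310000 W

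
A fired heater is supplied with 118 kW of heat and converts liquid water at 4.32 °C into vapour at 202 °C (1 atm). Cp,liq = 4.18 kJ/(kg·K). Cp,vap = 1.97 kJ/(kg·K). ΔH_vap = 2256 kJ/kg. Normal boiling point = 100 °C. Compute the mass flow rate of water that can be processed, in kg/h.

Δh = 4.18×(100−4.32) + 2256 + 1.97×(202−100) = 2856.9 kJ/kg
Q = 118 kW = 118 kJ/s = 424800 kJ/h
ṁ = Q/Δh = 424800 / 2856.9 = 148.69 kg/h

ṁ = 149 kg/h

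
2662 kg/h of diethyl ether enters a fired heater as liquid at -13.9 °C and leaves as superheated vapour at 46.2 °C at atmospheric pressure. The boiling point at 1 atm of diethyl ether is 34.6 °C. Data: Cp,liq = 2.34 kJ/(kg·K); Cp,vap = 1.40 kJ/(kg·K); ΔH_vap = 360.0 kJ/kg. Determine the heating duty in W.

Q = 362000 W

liquid -13.9→34.6 °C: 113.49 kJ/kg
vaporisation at 34.6 °C: 360 kJ/kg
vapour 34.6→46.2 °C: 16.24 kJ/kg
Δh = 113.49 + 360 + 16.24 = 489.73 kJ/kg
Q = ṁ·Δh = 2662 kg/h × 489.73 kJ/kg = 1.3037e+06 kJ/h
|Q| = 362.13 kW = 362130 W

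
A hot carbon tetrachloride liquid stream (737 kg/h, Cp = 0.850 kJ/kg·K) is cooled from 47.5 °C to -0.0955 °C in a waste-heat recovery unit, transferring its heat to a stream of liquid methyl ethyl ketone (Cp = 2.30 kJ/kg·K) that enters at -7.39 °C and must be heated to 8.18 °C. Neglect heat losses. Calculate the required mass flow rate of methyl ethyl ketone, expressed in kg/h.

ṁ_c = 833 kg/h

Heat released by hot stream: Q = 737 × 0.850 × (47.5 − -0.0955) = 29816 kJ/h
Energy balance on cold side (adiabatic exchanger): Q = ṁ_c·Cp_c·(T_c,out − T_c,in)
ṁ_c = 29816 / [2.30 × (8.18 − -7.39)] = 832.6 kg/h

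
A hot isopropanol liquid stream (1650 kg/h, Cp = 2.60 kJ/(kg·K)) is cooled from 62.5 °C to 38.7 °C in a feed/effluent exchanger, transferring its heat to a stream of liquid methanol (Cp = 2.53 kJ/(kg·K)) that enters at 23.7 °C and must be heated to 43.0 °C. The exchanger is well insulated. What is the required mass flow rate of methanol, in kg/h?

Heat released by hot stream: Q = 1650 × 2.60 × (62.5 − 38.7) = 102100 kJ/h
Energy balance on cold side (adiabatic exchanger): Q = ṁ_c·Cp_c·(T_c,out − T_c,in)
ṁ_c = 102100 / [2.53 × (43.0 − 23.7)] = 2091 kg/h

ṁ_c = 2090 kg/h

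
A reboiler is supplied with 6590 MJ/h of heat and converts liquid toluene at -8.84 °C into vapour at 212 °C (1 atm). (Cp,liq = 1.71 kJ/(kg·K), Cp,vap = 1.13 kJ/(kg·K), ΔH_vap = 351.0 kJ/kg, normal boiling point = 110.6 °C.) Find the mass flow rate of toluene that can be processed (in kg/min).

ṁ = 164 kg/min

Δh = 1.71×(110.6−-8.84) + 351.0 + 1.13×(212−110.6) = 669.82 kJ/kg
Q = 6590 MJ/h = 1830.6 kJ/s = 109830 kJ/min
ṁ = Q/Δh = 109830 / 669.82 = 163.97 kg/min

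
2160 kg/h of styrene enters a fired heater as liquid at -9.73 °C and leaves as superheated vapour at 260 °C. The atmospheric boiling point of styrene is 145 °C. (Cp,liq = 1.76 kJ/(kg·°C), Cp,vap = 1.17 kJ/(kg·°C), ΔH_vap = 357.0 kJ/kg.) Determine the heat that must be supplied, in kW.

liquid -9.73→145 °C: 272.32 kJ/kg
vaporisation at 145 °C: 357 kJ/kg
vapour 145→260 °C: 134.55 kJ/kg
Δh = 272.32 + 357 + 134.55 = 763.87 kJ/kg
Q = ṁ·Δh = 2160 kg/h × 763.87 kJ/kg = 1.65e+06 kJ/h
|Q| = 458.32 kW

Q = 458 kW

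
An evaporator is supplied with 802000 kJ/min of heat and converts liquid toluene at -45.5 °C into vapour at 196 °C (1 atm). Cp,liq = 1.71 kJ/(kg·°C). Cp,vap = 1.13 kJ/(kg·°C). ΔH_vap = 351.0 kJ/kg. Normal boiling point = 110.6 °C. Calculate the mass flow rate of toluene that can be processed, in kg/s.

ṁ = 18.7 kg/s

Δh = 1.71×(110.6−-45.5) + 351.0 + 1.13×(196−110.6) = 714.43 kJ/kg
Q = 802000 kJ/min = 13367 kJ/s = 13367 kJ/s
ṁ = Q/Δh = 13367 / 714.43 = 18.709 kg/s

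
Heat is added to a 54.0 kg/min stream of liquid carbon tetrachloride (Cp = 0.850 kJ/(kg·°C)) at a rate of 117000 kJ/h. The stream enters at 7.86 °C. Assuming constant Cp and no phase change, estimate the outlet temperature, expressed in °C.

T_out = 50.3 °C

Q = 117000 kJ/h = 1950 kJ/min
ΔT = Q/(ṁ·Cp) = 1950/(54.0×0.850) = 42.484 K
T_out = 7.86 + 42.484 = 50.344 °C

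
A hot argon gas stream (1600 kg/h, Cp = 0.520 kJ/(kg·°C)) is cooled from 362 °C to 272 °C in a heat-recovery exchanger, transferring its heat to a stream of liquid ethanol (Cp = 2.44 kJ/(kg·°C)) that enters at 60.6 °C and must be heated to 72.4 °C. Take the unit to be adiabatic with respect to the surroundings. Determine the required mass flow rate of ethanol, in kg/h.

ṁ_c = 2600 kg/h

Heat released by hot stream: Q = 1600 × 0.520 × (362 − 272) = 74880 kJ/h
Energy balance on cold side (adiabatic exchanger): Q = ṁ_c·Cp_c·(T_c,out − T_c,in)
ṁ_c = 74880 / [2.44 × (72.4 − 60.6)] = 2600.7 kg/h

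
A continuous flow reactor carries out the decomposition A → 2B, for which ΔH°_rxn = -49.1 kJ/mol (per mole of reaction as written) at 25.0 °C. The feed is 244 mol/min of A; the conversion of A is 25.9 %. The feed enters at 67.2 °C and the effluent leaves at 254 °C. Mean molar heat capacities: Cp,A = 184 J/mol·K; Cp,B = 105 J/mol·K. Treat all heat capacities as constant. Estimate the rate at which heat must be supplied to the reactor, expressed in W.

Extent of reaction ξ = 0.259 × 244 = 63.196 mol/min
Reaction term: ξ·ΔH°_rxn = 63.196 × -49.1 = -3102.9 kJ/min
Sensible, feed 67.2→25 °C: -1894.6 kJ/min
Outlet flows (mol/min): A 180.8, B 126.39
Sensible, products 25→254 °C: 10657 kJ/min
Q = ΔH = 5659.9 kJ/min = 94.332 kW
Heat supplied = 94332 W

Q_in = 94300 W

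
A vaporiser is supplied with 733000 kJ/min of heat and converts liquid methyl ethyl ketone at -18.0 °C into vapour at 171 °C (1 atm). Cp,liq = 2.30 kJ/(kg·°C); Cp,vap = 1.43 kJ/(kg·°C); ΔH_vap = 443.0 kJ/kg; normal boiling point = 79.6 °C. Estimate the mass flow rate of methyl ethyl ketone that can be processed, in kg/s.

ṁ = 15.3 kg/s

Δh = 2.30×(79.6−-18.0) + 443.0 + 1.43×(171−79.6) = 798.18 kJ/kg
Q = 733000 kJ/min = 12217 kJ/s = 12217 kJ/s
ṁ = Q/Δh = 12217 / 798.18 = 15.306 kg/s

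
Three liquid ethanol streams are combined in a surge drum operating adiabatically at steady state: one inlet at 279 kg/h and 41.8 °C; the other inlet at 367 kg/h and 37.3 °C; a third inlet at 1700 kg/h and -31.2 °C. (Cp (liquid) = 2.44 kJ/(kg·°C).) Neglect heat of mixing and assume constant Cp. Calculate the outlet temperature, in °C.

T_out = -11.8 °C

Energy balance with Q = 0: Σ ṁᵢCp,ᵢ(T_out − Tᵢ) = 0
T_out = Σ ṁᵢCp,ᵢTᵢ / Σ ṁᵢCp,ᵢ
      = -67560 / 5724.2 = -11.803 °C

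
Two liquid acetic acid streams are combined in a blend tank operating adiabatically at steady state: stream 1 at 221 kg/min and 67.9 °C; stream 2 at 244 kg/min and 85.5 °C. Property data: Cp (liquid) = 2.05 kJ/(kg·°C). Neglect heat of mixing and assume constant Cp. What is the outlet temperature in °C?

No heat crosses the boundary, so H_out = H_in.
Σ ṁᵢCp,ᵢTᵢ = 221×2.05×67.9 + 244×2.05×85.5 = 73529
Σ ṁᵢCp,ᵢ = 221×2.05 + 244×2.05 = 953.25
T_out = 73529 / 953.25 = 77.135 °C

T_out = 77.1 °C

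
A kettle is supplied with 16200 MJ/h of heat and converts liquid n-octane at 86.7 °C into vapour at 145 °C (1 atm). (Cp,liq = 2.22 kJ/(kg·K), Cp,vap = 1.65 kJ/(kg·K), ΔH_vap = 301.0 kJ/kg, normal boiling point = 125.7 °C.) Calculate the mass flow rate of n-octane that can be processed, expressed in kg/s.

Δh = 2.22×(125.7−86.7) + 301.0 + 1.65×(145−125.7) = 419.43 kJ/kg
Q = 16200 MJ/h = 4500 kJ/s = 4500 kJ/s
ṁ = Q/Δh = 4500 / 419.43 = 10.729 kg/s

ṁ = 10.7 kg/s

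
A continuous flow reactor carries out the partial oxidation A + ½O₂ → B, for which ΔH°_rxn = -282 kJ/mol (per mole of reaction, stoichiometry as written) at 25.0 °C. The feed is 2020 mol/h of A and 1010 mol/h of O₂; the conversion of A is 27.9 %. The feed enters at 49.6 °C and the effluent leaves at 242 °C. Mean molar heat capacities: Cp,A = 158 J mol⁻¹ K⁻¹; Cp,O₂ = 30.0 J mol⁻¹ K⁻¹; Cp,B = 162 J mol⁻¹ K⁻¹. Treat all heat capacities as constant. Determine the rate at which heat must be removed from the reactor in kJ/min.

Q_out = 1550 kJ/min

Extent of reaction ξ = 0.279 × 2020 = 563.58 mol/h
Reaction term: ξ·ΔH°_rxn = 563.58 × -282 = -158930 kJ/h
Sensible, feed 49.6→25 °C: -8596.7 kJ/h
Outlet flows (mol/h): A 1456.4, O₂ 728.21, B 563.58
Sensible, products 25→242 °C: 74488 kJ/h
Q = ΔH = -93039 kJ/h = -25.844 kW
Heat removed = 1550.6 kJ/min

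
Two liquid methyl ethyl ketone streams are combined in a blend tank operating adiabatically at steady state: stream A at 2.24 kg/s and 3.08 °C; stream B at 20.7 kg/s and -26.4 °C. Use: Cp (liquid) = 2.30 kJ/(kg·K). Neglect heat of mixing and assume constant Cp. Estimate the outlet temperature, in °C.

T_out = -23.5 °C

Adiabatic, steady state ⇒ Σ ṁᵢCp,ᵢ(T_out − Tᵢ) = 0
T_out = Σ ṁᵢCp,ᵢTᵢ / Σ ṁᵢCp,ᵢ
      = -1241 / 52.762 = -23.521 °C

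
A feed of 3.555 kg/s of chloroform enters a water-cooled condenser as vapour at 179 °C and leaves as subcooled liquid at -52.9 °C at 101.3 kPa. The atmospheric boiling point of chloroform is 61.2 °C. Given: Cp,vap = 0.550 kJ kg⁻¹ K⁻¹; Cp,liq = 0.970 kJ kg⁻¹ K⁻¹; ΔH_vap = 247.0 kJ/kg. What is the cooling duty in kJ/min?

vapour 179→61.2 °C: -64.79 kJ/kg
condensation at 61.2 °C: -247 kJ/kg
liquid 61.2→-52.9 °C: -110.68 kJ/kg
Δh = -64.79 + -247 + -110.68 = -422.47 kJ/kg
Q = ṁ·Δh = 3.555 kg/s × -422.47 kJ/kg = -1501.9 kJ/s
|Q| = 1501.9 kW = 90112 kJ/min

Q_c = 90100 kJ/min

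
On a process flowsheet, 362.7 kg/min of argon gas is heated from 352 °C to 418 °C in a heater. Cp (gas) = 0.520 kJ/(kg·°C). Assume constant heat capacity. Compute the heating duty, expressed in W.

Q = 207000 W

Q = ṁ·Cp·ΔT = 362.7 × 0.520 × (418 − 352) = 12448 kJ/min
Converting: 12448 / 60 s = 207.46 kW
Heating duty = 207460 W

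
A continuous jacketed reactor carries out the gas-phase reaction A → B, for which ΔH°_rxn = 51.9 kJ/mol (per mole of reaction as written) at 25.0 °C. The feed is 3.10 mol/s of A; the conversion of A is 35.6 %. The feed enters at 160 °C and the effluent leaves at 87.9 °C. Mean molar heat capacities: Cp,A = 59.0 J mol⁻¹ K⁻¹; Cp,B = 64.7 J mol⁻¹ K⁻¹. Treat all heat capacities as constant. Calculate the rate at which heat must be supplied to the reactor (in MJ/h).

Q_in = 160 MJ/h

Extent of reaction ξ = 0.356 × 3.10 = 1.1036 mol/s
Reaction term: ξ·ΔH°_rxn = 1.1036 × 51.9 = 57.277 kJ/s
Sensible, feed 160→25 °C: -24.692 kJ/s
Outlet flows (mol/s): A 1.9964, B 1.1036
Sensible, products 25→87.9 °C: 11.9 kJ/s
Q = ΔH = 44.485 kJ/s = 44.485 kW
Heat supplied = 160.15 MJ/h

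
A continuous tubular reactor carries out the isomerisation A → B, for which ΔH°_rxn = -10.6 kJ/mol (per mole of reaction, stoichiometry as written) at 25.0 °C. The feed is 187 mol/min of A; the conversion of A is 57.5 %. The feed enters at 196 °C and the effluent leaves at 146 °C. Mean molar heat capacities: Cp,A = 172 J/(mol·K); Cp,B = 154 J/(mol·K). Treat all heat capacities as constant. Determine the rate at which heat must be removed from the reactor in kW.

Q_out = 49.7 kW

Extent of reaction ξ = 0.575 × 187 = 107.52 mol/min
Reaction term: ξ·ΔH°_rxn = 107.52 × -10.6 = -1139.8 kJ/min
Sensible, feed 196→25 °C: -5500 kJ/min
Outlet flows (mol/min): A 79.475, B 107.52
Sensible, products 25→146 °C: 3657.7 kJ/min
Q = ΔH = -2982.2 kJ/min = -49.703 kW
Heat removed = 49.703 kW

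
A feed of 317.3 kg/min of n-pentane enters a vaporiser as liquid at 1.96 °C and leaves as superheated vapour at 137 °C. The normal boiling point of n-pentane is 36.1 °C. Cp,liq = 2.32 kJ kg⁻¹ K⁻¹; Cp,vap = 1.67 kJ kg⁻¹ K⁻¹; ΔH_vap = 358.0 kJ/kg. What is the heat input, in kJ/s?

liquid 1.96→36.1 °C: 79.205 kJ/kg
vaporisation at 36.1 °C: 358 kJ/kg
vapour 36.1→137 °C: 168.5 kJ/kg
Δh = 79.205 + 358 + 168.5 = 605.71 kJ/kg
Q = ṁ·Δh = 317.3 kg/min × 605.71 kJ/kg = 192190 kJ/min
|Q| = 3203.2 kW

Q = 3200 kJ/s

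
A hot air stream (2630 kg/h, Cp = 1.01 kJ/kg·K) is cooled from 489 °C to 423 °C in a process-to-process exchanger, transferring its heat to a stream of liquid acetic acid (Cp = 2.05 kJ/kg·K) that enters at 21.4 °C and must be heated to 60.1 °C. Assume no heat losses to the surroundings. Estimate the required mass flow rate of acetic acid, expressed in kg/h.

Heat released by hot stream: Q = 2630 × 1.01 × (489 − 423) = 175320 kJ/h
Energy balance on cold side (adiabatic exchanger): Q = ṁ_c·Cp_c·(T_c,out − T_c,in)
ṁ_c = 175320 / [2.05 × (60.1 − 21.4)] = 2209.8 kg/h

ṁ_c = 2210 kg/h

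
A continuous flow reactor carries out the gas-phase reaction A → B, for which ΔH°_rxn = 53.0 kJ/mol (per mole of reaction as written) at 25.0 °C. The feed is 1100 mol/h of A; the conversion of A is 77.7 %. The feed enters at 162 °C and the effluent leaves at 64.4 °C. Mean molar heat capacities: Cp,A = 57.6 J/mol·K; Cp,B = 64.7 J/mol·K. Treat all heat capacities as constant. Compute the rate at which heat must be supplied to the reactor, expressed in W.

Q_in = 10900 W

Extent of reaction ξ = 0.777 × 1100 = 854.7 mol/h
Reaction term: ξ·ΔH°_rxn = 854.7 × 53.0 = 45299 kJ/h
Sensible, feed 162→25 °C: -8680.3 kJ/h
Outlet flows (mol/h): A 245.3, B 854.7
Sensible, products 25→64.4 °C: 2735.5 kJ/h
Q = ΔH = 39354 kJ/h = 10.932 kW
Heat supplied = 10932 W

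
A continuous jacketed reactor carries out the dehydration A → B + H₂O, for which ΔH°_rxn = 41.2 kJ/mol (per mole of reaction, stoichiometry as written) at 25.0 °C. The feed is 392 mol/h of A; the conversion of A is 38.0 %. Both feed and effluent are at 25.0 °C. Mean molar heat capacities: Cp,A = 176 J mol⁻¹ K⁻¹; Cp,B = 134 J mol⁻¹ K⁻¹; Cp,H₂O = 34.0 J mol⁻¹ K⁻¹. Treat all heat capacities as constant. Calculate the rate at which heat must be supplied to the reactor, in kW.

Q_in = 1.70 kW

Extent of reaction ξ = 0.380 × 392 = 148.96 mol/h
Reaction term: ξ·ΔH°_rxn = 148.96 × 41.2 = 6137.2 kJ/h
Q = ΔH = 6137.2 kJ/h = 1.7048 kW
Heat supplied = 1.7048 kW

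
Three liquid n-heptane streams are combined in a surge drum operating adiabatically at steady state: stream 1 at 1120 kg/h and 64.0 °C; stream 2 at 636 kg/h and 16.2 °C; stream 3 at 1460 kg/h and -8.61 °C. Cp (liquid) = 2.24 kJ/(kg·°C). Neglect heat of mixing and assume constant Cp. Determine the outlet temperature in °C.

No heat crosses the boundary, so H_out = H_in.
Σ ṁᵢCp,ᵢTᵢ = 1120×2.24×64.0 + 636×2.24×16.2 + 1460×2.24×-8.61 = 155480
Σ ṁᵢCp,ᵢ = 1120×2.24 + 636×2.24 + 1460×2.24 = 7203.8
T_out = 155480 / 7203.8 = 21.584 °C

T_out = 21.6 °C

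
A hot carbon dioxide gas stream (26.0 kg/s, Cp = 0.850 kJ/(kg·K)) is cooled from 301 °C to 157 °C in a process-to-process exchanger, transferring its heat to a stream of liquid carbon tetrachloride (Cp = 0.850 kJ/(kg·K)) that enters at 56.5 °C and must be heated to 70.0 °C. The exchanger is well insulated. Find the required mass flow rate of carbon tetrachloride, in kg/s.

ṁ_c = 277 kg/s

Heat released by hot stream: Q = 26.0 × 0.850 × (301 − 157) = 3182.4 kJ/s
Energy balance on cold side (adiabatic exchanger): Q = ṁ_c·Cp_c·(T_c,out − T_c,in)
ṁ_c = 3182.4 / [0.850 × (70.0 − 56.5)] = 277.33 kg/s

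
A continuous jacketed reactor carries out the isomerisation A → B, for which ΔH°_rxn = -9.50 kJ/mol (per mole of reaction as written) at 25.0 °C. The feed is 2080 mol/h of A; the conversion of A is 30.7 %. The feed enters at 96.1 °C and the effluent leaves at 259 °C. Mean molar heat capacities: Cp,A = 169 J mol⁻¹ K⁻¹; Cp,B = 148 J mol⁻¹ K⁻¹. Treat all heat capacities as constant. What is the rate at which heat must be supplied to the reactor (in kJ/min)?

Extent of reaction ξ = 0.307 × 2080 = 638.56 mol/h
Reaction term: ξ·ΔH°_rxn = 638.56 × -9.50 = -6066.3 kJ/h
Sensible, feed 96.1→25 °C: -24993 kJ/h
Outlet flows (mol/h): A 1441.4, B 638.56
Sensible, products 25→259 °C: 79118 kJ/h
Q = ΔH = 48058 kJ/h = 13.35 kW
Heat supplied = 800.97 kJ/min

Q_in = 801 kJ/min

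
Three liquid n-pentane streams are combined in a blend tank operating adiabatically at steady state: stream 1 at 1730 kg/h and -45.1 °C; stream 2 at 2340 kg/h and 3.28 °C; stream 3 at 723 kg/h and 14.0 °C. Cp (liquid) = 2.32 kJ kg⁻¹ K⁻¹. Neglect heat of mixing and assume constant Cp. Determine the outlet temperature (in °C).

T_out = -12.6 °C

No heat crosses the boundary, so H_out = H_in.
Σ ṁᵢCp,ᵢTᵢ = 1730×2.32×-45.1 + 2340×2.32×3.28 + 723×2.32×14.0 = -139720
Σ ṁᵢCp,ᵢ = 1730×2.32 + 2340×2.32 + 723×2.32 = 11120
T_out = -139720 / 11120 = -12.565 °C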